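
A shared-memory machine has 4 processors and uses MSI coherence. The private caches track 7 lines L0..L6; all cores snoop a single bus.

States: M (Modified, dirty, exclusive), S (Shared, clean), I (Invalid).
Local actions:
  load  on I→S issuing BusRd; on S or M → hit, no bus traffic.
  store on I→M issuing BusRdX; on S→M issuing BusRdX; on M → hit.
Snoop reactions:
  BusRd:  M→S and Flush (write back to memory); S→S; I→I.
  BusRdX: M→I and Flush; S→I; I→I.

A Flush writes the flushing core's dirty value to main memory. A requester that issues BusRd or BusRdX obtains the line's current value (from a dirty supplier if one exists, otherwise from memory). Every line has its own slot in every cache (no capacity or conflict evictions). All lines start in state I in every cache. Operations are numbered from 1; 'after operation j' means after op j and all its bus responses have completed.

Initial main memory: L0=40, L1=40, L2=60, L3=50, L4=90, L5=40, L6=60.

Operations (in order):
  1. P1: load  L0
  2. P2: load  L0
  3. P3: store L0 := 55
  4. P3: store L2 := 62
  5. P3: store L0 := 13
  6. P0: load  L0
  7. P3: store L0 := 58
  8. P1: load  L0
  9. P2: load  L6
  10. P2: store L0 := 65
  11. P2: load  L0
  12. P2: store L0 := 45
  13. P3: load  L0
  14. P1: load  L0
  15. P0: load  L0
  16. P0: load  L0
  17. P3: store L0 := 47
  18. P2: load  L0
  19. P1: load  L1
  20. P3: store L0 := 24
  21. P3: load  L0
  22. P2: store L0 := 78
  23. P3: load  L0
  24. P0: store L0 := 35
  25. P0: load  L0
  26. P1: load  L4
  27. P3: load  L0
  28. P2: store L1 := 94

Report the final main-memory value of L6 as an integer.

step 1: P1: load  L0  ⟶  ISII  (L0)  txn=BusRd  M[L0]=40
step 2: P2: load  L0  ⟶  ISSI  (L0)  txn=BusRd  M[L0]=40
step 3: P3: store L0 := 55  ⟶  IIIM  (L0)  txn=BusRdX  M[L0]=40
step 4: P3: store L2 := 62  ⟶  IIIM  (L2)  txn=BusRdX  M[L2]=60
step 5: P3: store L0 := 13  ⟶  IIIM  (L0)  txn=∅  M[L0]=40
step 6: P0: load  L0  ⟶  SIIS  (L0)  txn=BusRd+Flush  M[L0]=13
step 7: P3: store L0 := 58  ⟶  IIIM  (L0)  txn=BusRdX  M[L0]=13
step 8: P1: load  L0  ⟶  ISIS  (L0)  txn=BusRd+Flush  M[L0]=58
step 9: P2: load  L6  ⟶  IISI  (L6)  txn=BusRd  M[L6]=60
step 10: P2: store L0 := 65  ⟶  IIMI  (L0)  txn=BusRdX  M[L0]=58
step 11: P2: load  L0  ⟶  IIMI  (L0)  txn=∅  M[L0]=58
step 12: P2: store L0 := 45  ⟶  IIMI  (L0)  txn=∅  M[L0]=58
step 13: P3: load  L0  ⟶  IISS  (L0)  txn=BusRd+Flush  M[L0]=45
step 14: P1: load  L0  ⟶  ISSS  (L0)  txn=BusRd  M[L0]=45
step 15: P0: load  L0  ⟶  SSSS  (L0)  txn=BusRd  M[L0]=45
step 16: P0: load  L0  ⟶  SSSS  (L0)  txn=∅  M[L0]=45
step 17: P3: store L0 := 47  ⟶  IIIM  (L0)  txn=BusRdX  M[L0]=45
step 18: P2: load  L0  ⟶  IISS  (L0)  txn=BusRd+Flush  M[L0]=47
step 19: P1: load  L1  ⟶  ISII  (L1)  txn=BusRd  M[L1]=40
step 20: P3: store L0 := 24  ⟶  IIIM  (L0)  txn=BusRdX  M[L0]=47
step 21: P3: load  L0  ⟶  IIIM  (L0)  txn=∅  M[L0]=47
step 22: P2: store L0 := 78  ⟶  IIMI  (L0)  txn=BusRdX+Flush  M[L0]=24
step 23: P3: load  L0  ⟶  IISS  (L0)  txn=BusRd+Flush  M[L0]=78
step 24: P0: store L0 := 35  ⟶  MIII  (L0)  txn=BusRdX  M[L0]=78
step 25: P0: load  L0  ⟶  MIII  (L0)  txn=∅  M[L0]=78
step 26: P1: load  L4  ⟶  ISII  (L4)  txn=BusRd  M[L4]=90
step 27: P3: load  L0  ⟶  SIIS  (L0)  txn=BusRd+Flush  M[L0]=35
step 28: P2: store L1 := 94  ⟶  IIMI  (L1)  txn=BusRdX  M[L1]=40

memory[L6] = 60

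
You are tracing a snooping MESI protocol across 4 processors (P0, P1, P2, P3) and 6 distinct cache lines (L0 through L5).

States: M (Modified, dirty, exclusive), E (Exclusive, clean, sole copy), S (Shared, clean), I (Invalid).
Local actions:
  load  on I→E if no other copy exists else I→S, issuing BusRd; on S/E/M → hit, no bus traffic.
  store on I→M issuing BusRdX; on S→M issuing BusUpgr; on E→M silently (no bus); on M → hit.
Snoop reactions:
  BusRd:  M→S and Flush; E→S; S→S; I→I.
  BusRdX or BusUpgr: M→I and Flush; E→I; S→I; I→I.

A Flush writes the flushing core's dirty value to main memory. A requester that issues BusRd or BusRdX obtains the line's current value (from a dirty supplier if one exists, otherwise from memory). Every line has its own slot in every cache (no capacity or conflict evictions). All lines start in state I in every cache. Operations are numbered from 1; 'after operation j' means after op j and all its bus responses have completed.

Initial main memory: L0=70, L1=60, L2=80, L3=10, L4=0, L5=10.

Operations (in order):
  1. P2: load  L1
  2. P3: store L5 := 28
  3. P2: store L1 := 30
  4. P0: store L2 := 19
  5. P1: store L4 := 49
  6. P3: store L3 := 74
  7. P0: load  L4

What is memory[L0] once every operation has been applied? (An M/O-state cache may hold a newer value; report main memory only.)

[1] P2: load  L1 | P0:I, P1:I, P2:E(60), P3:I | bus: BusRd
[2] P3: store L5 := 28 | P0:I, P1:I, P2:I, P3:M(28) | bus: BusRdX
[3] P2: store L1 := 30 | P0:I, P1:I, P2:M(30), P3:I | bus: none
[4] P0: store L2 := 19 | P0:M(19), P1:I, P2:I, P3:I | bus: BusRdX
[5] P1: store L4 := 49 | P0:I, P1:M(49), P2:I, P3:I | bus: BusRdX
[6] P3: store L3 := 74 | P0:I, P1:I, P2:I, P3:M(74) | bus: BusRdX
[7] P0: load  L4 | P0:S(49), P1:S(49), P2:I, P3:I | bus: BusRd,Flush

memory[L0] = 70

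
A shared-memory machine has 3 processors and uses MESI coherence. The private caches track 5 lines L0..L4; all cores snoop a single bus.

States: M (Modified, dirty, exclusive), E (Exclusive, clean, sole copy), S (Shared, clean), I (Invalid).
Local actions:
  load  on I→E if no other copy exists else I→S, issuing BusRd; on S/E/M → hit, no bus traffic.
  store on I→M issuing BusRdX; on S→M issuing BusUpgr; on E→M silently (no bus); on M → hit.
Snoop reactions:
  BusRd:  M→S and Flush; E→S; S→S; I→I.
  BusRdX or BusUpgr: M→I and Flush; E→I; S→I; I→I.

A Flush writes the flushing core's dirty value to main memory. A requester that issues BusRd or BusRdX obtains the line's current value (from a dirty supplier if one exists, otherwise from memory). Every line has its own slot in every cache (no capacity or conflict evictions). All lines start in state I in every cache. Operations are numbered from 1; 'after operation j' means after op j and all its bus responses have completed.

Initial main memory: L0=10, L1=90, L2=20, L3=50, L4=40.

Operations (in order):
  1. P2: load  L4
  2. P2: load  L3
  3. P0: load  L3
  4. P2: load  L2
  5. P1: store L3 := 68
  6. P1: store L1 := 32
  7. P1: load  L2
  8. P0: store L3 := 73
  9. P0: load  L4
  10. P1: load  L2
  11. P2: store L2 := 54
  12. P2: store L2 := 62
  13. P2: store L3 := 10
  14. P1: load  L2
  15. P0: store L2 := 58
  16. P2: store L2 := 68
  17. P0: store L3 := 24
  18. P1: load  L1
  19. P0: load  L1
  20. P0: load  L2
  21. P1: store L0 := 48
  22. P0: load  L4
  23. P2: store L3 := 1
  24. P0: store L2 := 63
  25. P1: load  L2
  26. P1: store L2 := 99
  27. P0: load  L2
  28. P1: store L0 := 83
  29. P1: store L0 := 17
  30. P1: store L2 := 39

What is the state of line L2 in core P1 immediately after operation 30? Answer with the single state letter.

state = M

  op1 P2: load  L4 → I/I/E on L4; bus BusRd; mem=40
  op2 P2: load  L3 → I/I/E on L3; bus BusRd; mem=50
  op3 P0: load  L3 → S/I/S on L3; bus BusRd; mem=50
  op4 P2: load  L2 → I/I/E on L2; bus BusRd; mem=20
  op5 P1: store L3 := 68 → I/M/I on L3; bus BusRdX; mem=50
  op6 P1: store L1 := 32 → I/M/I on L1; bus BusRdX; mem=90
  op7 P1: load  L2 → I/S/S on L2; bus BusRd; mem=20
  op8 P0: store L3 := 73 → M/I/I on L3; bus BusRdX Flush; mem=68
  op9 P0: load  L4 → S/I/S on L4; bus BusRd; mem=40
  op10 P1: load  L2 → I/S/S on L2; bus (none); mem=20
  op11 P2: store L2 := 54 → I/I/M on L2; bus BusUpgr; mem=20
  op12 P2: store L2 := 62 → I/I/M on L2; bus (none); mem=20
  op13 P2: store L3 := 10 → I/I/M on L3; bus BusRdX Flush; mem=73
  op14 P1: load  L2 → I/S/S on L2; bus BusRd Flush; mem=62
  op15 P0: store L2 := 58 → M/I/I on L2; bus BusRdX; mem=62
  op16 P2: store L2 := 68 → I/I/M on L2; bus BusRdX Flush; mem=58
  op17 P0: store L3 := 24 → M/I/I on L3; bus BusRdX Flush; mem=10
  op18 P1: load  L1 → I/M/I on L1; bus (none); mem=90
  op19 P0: load  L1 → S/S/I on L1; bus BusRd Flush; mem=32
  op20 P0: load  L2 → S/I/S on L2; bus BusRd Flush; mem=68
  op21 P1: store L0 := 48 → I/M/I on L0; bus BusRdX; mem=10
  op22 P0: load  L4 → S/I/S on L4; bus (none); mem=40
  op23 P2: store L3 := 1 → I/I/M on L3; bus BusRdX Flush; mem=24
  op24 P0: store L2 := 63 → M/I/I on L2; bus BusUpgr; mem=68
  op25 P1: load  L2 → S/S/I on L2; bus BusRd Flush; mem=63
  op26 P1: store L2 := 99 → I/M/I on L2; bus BusUpgr; mem=63
  op27 P0: load  L2 → S/S/I on L2; bus BusRd Flush; mem=99
  op28 P1: store L0 := 83 → I/M/I on L0; bus (none); mem=10
  op29 P1: store L0 := 17 → I/M/I on L0; bus (none); mem=10
  op30 P1: store L2 := 39 → I/M/I on L2; bus BusUpgr; mem=99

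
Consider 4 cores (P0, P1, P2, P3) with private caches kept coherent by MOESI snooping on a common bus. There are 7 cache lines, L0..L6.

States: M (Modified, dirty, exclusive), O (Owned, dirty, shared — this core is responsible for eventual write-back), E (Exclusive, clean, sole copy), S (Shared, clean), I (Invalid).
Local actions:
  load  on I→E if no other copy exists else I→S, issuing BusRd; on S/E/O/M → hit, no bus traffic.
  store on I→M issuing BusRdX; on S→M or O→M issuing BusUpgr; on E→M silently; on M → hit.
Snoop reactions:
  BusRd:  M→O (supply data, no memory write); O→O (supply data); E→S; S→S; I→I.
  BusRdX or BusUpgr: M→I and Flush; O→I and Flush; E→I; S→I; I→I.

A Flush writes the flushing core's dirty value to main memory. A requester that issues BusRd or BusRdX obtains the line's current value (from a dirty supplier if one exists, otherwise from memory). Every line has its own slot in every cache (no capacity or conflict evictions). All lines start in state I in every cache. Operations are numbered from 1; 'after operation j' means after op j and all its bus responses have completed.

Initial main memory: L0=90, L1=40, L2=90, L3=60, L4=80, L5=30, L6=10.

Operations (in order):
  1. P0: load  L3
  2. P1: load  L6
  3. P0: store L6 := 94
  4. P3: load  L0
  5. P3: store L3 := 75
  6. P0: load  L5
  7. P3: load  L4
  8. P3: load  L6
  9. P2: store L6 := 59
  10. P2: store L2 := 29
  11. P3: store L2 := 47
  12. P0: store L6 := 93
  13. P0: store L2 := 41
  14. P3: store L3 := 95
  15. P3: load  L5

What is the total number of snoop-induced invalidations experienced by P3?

invalidations = 2

  op1 P0: load  L3 → E/I/I/I on L3; bus BusRd; mem=60
  op2 P1: load  L6 → I/E/I/I on L6; bus BusRd; mem=10
  op3 P0: store L6 := 94 → M/I/I/I on L6; bus BusRdX; mem=10
  op4 P3: load  L0 → I/I/I/E on L0; bus BusRd; mem=90
  op5 P3: store L3 := 75 → I/I/I/M on L3; bus BusRdX; mem=60
  op6 P0: load  L5 → E/I/I/I on L5; bus BusRd; mem=30
  op7 P3: load  L4 → I/I/I/E on L4; bus BusRd; mem=80
  op8 P3: load  L6 → O/I/I/S on L6; bus BusRd; mem=10
  op9 P2: store L6 := 59 → I/I/M/I on L6; bus BusRdX Flush; mem=94
  op10 P2: store L2 := 29 → I/I/M/I on L2; bus BusRdX; mem=90
  op11 P3: store L2 := 47 → I/I/I/M on L2; bus BusRdX Flush; mem=29
  op12 P0: store L6 := 93 → M/I/I/I on L6; bus BusRdX Flush; mem=59
  op13 P0: store L2 := 41 → M/I/I/I on L2; bus BusRdX Flush; mem=47
  op14 P3: store L3 := 95 → I/I/I/M on L3; bus (none); mem=60
  op15 P3: load  L5 → S/I/I/S on L5; bus BusRd; mem=30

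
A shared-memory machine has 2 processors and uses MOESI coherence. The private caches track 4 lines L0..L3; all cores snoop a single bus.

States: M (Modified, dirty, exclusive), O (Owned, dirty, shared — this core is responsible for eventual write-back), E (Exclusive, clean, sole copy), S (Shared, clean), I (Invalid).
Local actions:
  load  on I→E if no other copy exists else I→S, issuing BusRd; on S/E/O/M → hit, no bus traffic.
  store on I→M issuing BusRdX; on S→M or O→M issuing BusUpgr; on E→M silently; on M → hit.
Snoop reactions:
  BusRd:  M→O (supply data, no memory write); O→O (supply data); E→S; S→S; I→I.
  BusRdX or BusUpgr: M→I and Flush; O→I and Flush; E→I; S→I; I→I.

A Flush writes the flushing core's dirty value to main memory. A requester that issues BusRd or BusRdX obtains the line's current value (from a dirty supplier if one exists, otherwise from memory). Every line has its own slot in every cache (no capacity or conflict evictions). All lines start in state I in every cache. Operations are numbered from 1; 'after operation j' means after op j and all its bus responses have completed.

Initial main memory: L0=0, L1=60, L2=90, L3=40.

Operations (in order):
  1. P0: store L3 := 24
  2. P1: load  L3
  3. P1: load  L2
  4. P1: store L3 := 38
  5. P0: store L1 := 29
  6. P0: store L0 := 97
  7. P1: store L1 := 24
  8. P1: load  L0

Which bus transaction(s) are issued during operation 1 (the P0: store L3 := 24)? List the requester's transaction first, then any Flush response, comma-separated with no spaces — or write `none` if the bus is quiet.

[1] P0: store L3 := 24 | P0:M(24), P1:I | bus: BusRdX
[2] P1: load  L3 | P0:O(24), P1:S(24) | bus: BusRd
[3] P1: load  L2 | P0:I, P1:E(90) | bus: BusRd
[4] P1: store L3 := 38 | P0:I, P1:M(38) | bus: BusUpgr,Flush
[5] P0: store L1 := 29 | P0:M(29), P1:I | bus: BusRdX
[6] P0: store L0 := 97 | P0:M(97), P1:I | bus: BusRdX
[7] P1: store L1 := 24 | P0:I, P1:M(24) | bus: BusRdX,Flush
[8] P1: load  L0 | P0:O(97), P1:S(97) | bus: BusRd

bus = BusRdX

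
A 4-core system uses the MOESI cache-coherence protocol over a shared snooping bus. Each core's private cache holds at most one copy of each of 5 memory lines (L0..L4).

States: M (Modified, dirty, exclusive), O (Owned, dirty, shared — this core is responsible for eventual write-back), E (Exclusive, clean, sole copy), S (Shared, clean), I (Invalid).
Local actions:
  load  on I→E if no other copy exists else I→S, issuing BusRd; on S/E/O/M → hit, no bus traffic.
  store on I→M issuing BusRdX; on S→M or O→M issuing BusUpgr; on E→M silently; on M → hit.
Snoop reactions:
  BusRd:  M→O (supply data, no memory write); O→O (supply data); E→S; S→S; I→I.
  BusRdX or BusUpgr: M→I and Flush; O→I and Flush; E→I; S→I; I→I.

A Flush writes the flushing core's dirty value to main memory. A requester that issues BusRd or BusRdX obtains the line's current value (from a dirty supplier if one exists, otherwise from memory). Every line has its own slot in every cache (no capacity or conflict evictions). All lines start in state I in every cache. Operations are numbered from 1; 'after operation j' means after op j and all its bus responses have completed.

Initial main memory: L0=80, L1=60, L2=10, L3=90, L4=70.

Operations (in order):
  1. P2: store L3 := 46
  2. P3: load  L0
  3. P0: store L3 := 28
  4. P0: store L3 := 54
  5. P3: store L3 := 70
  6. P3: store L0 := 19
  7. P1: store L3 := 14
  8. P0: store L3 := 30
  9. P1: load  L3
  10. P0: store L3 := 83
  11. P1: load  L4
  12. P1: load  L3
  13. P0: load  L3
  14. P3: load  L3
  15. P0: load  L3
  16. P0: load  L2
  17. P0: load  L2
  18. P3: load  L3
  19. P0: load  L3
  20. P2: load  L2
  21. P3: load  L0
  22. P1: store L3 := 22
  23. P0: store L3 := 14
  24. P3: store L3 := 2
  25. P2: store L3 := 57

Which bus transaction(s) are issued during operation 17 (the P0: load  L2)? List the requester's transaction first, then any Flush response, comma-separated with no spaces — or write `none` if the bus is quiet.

[1] P2: store L3 := 46 | P0:I, P1:I, P2:M(46), P3:I | bus: BusRdX
[2] P3: load  L0 | P0:I, P1:I, P2:I, P3:E(80) | bus: BusRd
[3] P0: store L3 := 28 | P0:M(28), P1:I, P2:I, P3:I | bus: BusRdX,Flush
[4] P0: store L3 := 54 | P0:M(54), P1:I, P2:I, P3:I | bus: none
[5] P3: store L3 := 70 | P0:I, P1:I, P2:I, P3:M(70) | bus: BusRdX,Flush
[6] P3: store L0 := 19 | P0:I, P1:I, P2:I, P3:M(19) | bus: none
[7] P1: store L3 := 14 | P0:I, P1:M(14), P2:I, P3:I | bus: BusRdX,Flush
[8] P0: store L3 := 30 | P0:M(30), P1:I, P2:I, P3:I | bus: BusRdX,Flush
[9] P1: load  L3 | P0:O(30), P1:S(30), P2:I, P3:I | bus: BusRd
[10] P0: store L3 := 83 | P0:M(83), P1:I, P2:I, P3:I | bus: BusUpgr
[11] P1: load  L4 | P0:I, P1:E(70), P2:I, P3:I | bus: BusRd
[12] P1: load  L3 | P0:O(83), P1:S(83), P2:I, P3:I | bus: BusRd
[13] P0: load  L3 | P0:O(83), P1:S(83), P2:I, P3:I | bus: none
[14] P3: load  L3 | P0:O(83), P1:S(83), P2:I, P3:S(83) | bus: BusRd
[15] P0: load  L3 | P0:O(83), P1:S(83), P2:I, P3:S(83) | bus: none
[16] P0: load  L2 | P0:E(10), P1:I, P2:I, P3:I | bus: BusRd
[17] P0: load  L2 | P0:E(10), P1:I, P2:I, P3:I | bus: none
[18] P3: load  L3 | P0:O(83), P1:S(83), P2:I, P3:S(83) | bus: none
[19] P0: load  L3 | P0:O(83), P1:S(83), P2:I, P3:S(83) | bus: none
[20] P2: load  L2 | P0:S(10), P1:I, P2:S(10), P3:I | bus: BusRd
[21] P3: load  L0 | P0:I, P1:I, P2:I, P3:M(19) | bus: none
[22] P1: store L3 := 22 | P0:I, P1:M(22), P2:I, P3:I | bus: BusUpgr,Flush
[23] P0: store L3 := 14 | P0:M(14), P1:I, P2:I, P3:I | bus: BusRdX,Flush
[24] P3: store L3 := 2 | P0:I, P1:I, P2:I, P3:M(2) | bus: BusRdX,Flush
[25] P2: store L3 := 57 | P0:I, P1:I, P2:M(57), P3:I | bus: BusRdX,Flush

bus = none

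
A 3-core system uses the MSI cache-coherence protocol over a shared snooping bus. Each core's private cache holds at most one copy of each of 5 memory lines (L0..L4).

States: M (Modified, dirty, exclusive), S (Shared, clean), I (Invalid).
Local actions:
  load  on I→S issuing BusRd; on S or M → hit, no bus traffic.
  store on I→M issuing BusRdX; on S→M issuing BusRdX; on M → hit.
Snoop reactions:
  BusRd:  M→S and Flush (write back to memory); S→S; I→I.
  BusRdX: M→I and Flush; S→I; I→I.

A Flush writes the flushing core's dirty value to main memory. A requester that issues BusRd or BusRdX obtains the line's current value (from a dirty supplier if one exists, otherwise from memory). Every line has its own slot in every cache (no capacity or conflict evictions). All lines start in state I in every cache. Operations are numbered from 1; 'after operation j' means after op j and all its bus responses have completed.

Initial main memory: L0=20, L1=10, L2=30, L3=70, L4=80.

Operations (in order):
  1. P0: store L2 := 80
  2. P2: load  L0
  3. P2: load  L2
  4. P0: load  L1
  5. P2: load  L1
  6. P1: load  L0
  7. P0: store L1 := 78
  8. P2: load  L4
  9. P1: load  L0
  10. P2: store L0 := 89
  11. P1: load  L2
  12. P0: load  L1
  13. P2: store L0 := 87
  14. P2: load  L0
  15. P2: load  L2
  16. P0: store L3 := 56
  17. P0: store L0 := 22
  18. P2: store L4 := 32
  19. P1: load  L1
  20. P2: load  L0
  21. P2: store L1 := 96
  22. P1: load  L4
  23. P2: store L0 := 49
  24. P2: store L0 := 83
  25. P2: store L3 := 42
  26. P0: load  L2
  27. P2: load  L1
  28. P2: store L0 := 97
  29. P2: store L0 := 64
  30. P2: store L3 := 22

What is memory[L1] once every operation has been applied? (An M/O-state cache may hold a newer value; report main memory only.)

  op1 P0: store L2 := 80 → M/I/I on L2; bus BusRdX; mem=30
  op2 P2: load  L0 → I/I/S on L0; bus BusRd; mem=20
  op3 P2: load  L2 → S/I/S on L2; bus BusRd Flush; mem=80
  op4 P0: load  L1 → S/I/I on L1; bus BusRd; mem=10
  op5 P2: load  L1 → S/I/S on L1; bus BusRd; mem=10
  op6 P1: load  L0 → I/S/S on L0; bus BusRd; mem=20
  op7 P0: store L1 := 78 → M/I/I on L1; bus BusRdX; mem=10
  op8 P2: load  L4 → I/I/S on L4; bus BusRd; mem=80
  op9 P1: load  L0 → I/S/S on L0; bus (none); mem=20
  op10 P2: store L0 := 89 → I/I/M on L0; bus BusRdX; mem=20
  op11 P1: load  L2 → S/S/S on L2; bus BusRd; mem=80
  op12 P0: load  L1 → M/I/I on L1; bus (none); mem=10
  op13 P2: store L0 := 87 → I/I/M on L0; bus (none); mem=20
  op14 P2: load  L0 → I/I/M on L0; bus (none); mem=20
  op15 P2: load  L2 → S/S/S on L2; bus (none); mem=80
  op16 P0: store L3 := 56 → M/I/I on L3; bus BusRdX; mem=70
  op17 P0: store L0 := 22 → M/I/I on L0; bus BusRdX Flush; mem=87
  op18 P2: store L4 := 32 → I/I/M on L4; bus BusRdX; mem=80
  op19 P1: load  L1 → S/S/I on L1; bus BusRd Flush; mem=78
  op20 P2: load  L0 → S/I/S on L0; bus BusRd Flush; mem=22
  op21 P2: store L1 := 96 → I/I/M on L1; bus BusRdX; mem=78
  op22 P1: load  L4 → I/S/S on L4; bus BusRd Flush; mem=32
  op23 P2: store L0 := 49 → I/I/M on L0; bus BusRdX; mem=22
  op24 P2: store L0 := 83 → I/I/M on L0; bus (none); mem=22
  op25 P2: store L3 := 42 → I/I/M on L3; bus BusRdX Flush; mem=56
  op26 P0: load  L2 → S/S/S on L2; bus (none); mem=80
  op27 P2: load  L1 → I/I/M on L1; bus (none); mem=78
  op28 P2: store L0 := 97 → I/I/M on L0; bus (none); mem=22
  op29 P2: store L0 := 64 → I/I/M on L0; bus (none); mem=22
  op30 P2: store L3 := 22 → I/I/M on L3; bus (none); mem=56

memory[L1] = 78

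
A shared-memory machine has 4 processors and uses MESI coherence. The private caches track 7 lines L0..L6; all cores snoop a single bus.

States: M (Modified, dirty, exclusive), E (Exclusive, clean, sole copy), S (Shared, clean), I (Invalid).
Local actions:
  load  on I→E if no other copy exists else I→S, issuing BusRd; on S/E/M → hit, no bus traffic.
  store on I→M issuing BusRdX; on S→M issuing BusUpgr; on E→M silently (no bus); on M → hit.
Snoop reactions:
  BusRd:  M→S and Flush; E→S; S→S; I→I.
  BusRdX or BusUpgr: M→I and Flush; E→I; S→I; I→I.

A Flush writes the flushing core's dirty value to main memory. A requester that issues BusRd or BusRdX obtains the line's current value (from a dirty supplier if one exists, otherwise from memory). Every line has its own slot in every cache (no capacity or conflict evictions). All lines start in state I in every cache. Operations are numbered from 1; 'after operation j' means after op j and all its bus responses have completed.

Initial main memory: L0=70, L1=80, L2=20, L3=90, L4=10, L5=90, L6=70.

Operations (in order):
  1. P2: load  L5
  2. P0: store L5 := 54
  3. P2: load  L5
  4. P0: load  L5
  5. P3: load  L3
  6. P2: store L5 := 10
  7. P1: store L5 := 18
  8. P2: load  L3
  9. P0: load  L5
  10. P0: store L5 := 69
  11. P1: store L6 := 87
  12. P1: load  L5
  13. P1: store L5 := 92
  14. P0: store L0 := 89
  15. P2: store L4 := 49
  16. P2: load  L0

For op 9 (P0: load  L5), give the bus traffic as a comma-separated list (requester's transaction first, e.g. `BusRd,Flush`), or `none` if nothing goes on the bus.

bus = BusRd,Flush

[1] P2: load  L5 | P0:I, P1:I, P2:E(90), P3:I | bus: BusRd
[2] P0: store L5 := 54 | P0:M(54), P1:I, P2:I, P3:I | bus: BusRdX
[3] P2: load  L5 | P0:S(54), P1:I, P2:S(54), P3:I | bus: BusRd,Flush
[4] P0: load  L5 | P0:S(54), P1:I, P2:S(54), P3:I | bus: none
[5] P3: load  L3 | P0:I, P1:I, P2:I, P3:E(90) | bus: BusRd
[6] P2: store L5 := 10 | P0:I, P1:I, P2:M(10), P3:I | bus: BusUpgr
[7] P1: store L5 := 18 | P0:I, P1:M(18), P2:I, P3:I | bus: BusRdX,Flush
[8] P2: load  L3 | P0:I, P1:I, P2:S(90), P3:S(90) | bus: BusRd
[9] P0: load  L5 | P0:S(18), P1:S(18), P2:I, P3:I | bus: BusRd,Flush
[10] P0: store L5 := 69 | P0:M(69), P1:I, P2:I, P3:I | bus: BusUpgr
[11] P1: store L6 := 87 | P0:I, P1:M(87), P2:I, P3:I | bus: BusRdX
[12] P1: load  L5 | P0:S(69), P1:S(69), P2:I, P3:I | bus: BusRd,Flush
[13] P1: store L5 := 92 | P0:I, P1:M(92), P2:I, P3:I | bus: BusUpgr
[14] P0: store L0 := 89 | P0:M(89), P1:I, P2:I, P3:I | bus: BusRdX
[15] P2: store L4 := 49 | P0:I, P1:I, P2:M(49), P3:I | bus: BusRdX
[16] P2: load  L0 | P0:S(89), P1:I, P2:S(89), P3:I | bus: BusRd,Flush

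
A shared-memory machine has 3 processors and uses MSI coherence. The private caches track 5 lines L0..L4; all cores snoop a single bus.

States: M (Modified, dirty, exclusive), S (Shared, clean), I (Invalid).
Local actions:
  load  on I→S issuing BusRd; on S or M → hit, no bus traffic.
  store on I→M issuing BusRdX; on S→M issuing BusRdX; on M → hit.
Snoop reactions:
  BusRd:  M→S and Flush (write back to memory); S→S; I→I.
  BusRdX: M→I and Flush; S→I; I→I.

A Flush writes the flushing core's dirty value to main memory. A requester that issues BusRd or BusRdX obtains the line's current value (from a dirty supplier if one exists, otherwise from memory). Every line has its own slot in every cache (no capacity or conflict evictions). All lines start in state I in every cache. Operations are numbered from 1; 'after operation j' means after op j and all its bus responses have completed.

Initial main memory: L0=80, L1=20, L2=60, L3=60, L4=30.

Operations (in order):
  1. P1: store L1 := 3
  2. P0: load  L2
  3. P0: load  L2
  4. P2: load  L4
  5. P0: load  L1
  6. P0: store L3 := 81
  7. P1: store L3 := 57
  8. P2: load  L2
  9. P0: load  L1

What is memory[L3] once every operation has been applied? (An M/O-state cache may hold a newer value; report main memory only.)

1. P1: store L1 := 3  bus=[BusRdX]  L1: P0=I P1=M P2=I  mem[L1]=20
2. P0: load  L2  bus=[BusRd]  L2: P0=S P1=I P2=I  mem[L2]=60
3. P0: load  L2  bus=[-]  L2: P0=S P1=I P2=I  mem[L2]=60
4. P2: load  L4  bus=[BusRd]  L4: P0=I P1=I P2=S  mem[L4]=30
5. P0: load  L1  bus=[BusRd,Flush]  L1: P0=S P1=S P2=I  mem[L1]=3
6. P0: store L3 := 81  bus=[BusRdX]  L3: P0=M P1=I P2=I  mem[L3]=60
7. P1: store L3 := 57  bus=[BusRdX,Flush]  L3: P0=I P1=M P2=I  mem[L3]=81
8. P2: load  L2  bus=[BusRd]  L2: P0=S P1=I P2=S  mem[L2]=60
9. P0: load  L1  bus=[-]  L1: P0=S P1=S P2=I  mem[L1]=3

memory[L3] = 81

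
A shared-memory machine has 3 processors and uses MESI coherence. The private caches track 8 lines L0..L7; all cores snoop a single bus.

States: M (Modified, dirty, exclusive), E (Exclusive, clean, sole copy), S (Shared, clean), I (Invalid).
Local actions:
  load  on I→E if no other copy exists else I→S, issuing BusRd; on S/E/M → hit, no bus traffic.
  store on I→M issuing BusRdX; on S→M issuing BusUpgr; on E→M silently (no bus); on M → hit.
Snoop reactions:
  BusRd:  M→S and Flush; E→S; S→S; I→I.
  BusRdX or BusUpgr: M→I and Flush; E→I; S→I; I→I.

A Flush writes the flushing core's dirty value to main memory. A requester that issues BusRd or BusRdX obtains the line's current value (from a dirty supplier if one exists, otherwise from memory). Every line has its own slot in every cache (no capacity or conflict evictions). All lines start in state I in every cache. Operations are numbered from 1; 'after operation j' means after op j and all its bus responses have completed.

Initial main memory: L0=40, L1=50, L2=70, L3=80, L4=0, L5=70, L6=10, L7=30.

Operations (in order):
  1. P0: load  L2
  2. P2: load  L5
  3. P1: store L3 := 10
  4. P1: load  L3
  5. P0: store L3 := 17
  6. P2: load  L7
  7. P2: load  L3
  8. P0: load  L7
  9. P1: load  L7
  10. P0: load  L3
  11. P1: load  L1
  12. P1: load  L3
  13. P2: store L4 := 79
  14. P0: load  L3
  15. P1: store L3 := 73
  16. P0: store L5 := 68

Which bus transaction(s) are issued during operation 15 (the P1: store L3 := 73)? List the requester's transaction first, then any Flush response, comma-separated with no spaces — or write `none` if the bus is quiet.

bus = BusUpgr

step 1: P0: load  L2  ⟶  EII  (L2)  txn=BusRd  M[L2]=70
step 2: P2: load  L5  ⟶  IIE  (L5)  txn=BusRd  M[L5]=70
step 3: P1: store L3 := 10  ⟶  IMI  (L3)  txn=BusRdX  M[L3]=80
step 4: P1: load  L3  ⟶  IMI  (L3)  txn=∅  M[L3]=80
step 5: P0: store L3 := 17  ⟶  MII  (L3)  txn=BusRdX+Flush  M[L3]=10
step 6: P2: load  L7  ⟶  IIE  (L7)  txn=BusRd  M[L7]=30
step 7: P2: load  L3  ⟶  SIS  (L3)  txn=BusRd+Flush  M[L3]=17
step 8: P0: load  L7  ⟶  SIS  (L7)  txn=BusRd  M[L7]=30
step 9: P1: load  L7  ⟶  SSS  (L7)  txn=BusRd  M[L7]=30
step 10: P0: load  L3  ⟶  SIS  (L3)  txn=∅  M[L3]=17
step 11: P1: load  L1  ⟶  IEI  (L1)  txn=BusRd  M[L1]=50
step 12: P1: load  L3  ⟶  SSS  (L3)  txn=BusRd  M[L3]=17
step 13: P2: store L4 := 79  ⟶  IIM  (L4)  txn=BusRdX  M[L4]=0
step 14: P0: load  L3  ⟶  SSS  (L3)  txn=∅  M[L3]=17
step 15: P1: store L3 := 73  ⟶  IMI  (L3)  txn=BusUpgr  M[L3]=17
step 16: P0: store L5 := 68  ⟶  MII  (L5)  txn=BusRdX  M[L5]=70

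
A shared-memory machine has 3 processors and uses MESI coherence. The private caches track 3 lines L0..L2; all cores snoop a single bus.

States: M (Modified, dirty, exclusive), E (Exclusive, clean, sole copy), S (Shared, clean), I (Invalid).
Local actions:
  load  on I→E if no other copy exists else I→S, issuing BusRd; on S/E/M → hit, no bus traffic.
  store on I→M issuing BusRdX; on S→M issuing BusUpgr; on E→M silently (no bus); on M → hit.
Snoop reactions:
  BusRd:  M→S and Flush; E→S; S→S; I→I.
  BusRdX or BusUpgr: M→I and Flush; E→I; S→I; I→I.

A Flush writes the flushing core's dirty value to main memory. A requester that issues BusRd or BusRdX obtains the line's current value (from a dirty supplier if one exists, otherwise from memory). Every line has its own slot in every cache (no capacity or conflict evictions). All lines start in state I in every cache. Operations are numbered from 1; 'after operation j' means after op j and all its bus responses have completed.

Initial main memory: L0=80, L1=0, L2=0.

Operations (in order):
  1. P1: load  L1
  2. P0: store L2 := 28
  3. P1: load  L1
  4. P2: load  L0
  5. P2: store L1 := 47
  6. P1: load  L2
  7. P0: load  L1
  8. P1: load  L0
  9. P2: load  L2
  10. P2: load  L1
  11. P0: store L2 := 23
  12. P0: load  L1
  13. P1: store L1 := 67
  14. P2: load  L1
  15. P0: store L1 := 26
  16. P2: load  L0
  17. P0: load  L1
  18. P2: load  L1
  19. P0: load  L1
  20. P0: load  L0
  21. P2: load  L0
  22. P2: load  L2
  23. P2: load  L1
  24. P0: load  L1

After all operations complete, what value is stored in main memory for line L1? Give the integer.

  op1 P1: load  L1 → I/E/I on L1; bus BusRd; mem=0
  op2 P0: store L2 := 28 → M/I/I on L2; bus BusRdX; mem=0
  op3 P1: load  L1 → I/E/I on L1; bus (none); mem=0
  op4 P2: load  L0 → I/I/E on L0; bus BusRd; mem=80
  op5 P2: store L1 := 47 → I/I/M on L1; bus BusRdX; mem=0
  op6 P1: load  L2 → S/S/I on L2; bus BusRd Flush; mem=28
  op7 P0: load  L1 → S/I/S on L1; bus BusRd Flush; mem=47
  op8 P1: load  L0 → I/S/S on L0; bus BusRd; mem=80
  op9 P2: load  L2 → S/S/S on L2; bus BusRd; mem=28
  op10 P2: load  L1 → S/I/S on L1; bus (none); mem=47
  op11 P0: store L2 := 23 → M/I/I on L2; bus BusUpgr; mem=28
  op12 P0: load  L1 → S/I/S on L1; bus (none); mem=47
  op13 P1: store L1 := 67 → I/M/I on L1; bus BusRdX; mem=47
  op14 P2: load  L1 → I/S/S on L1; bus BusRd Flush; mem=67
  op15 P0: store L1 := 26 → M/I/I on L1; bus BusRdX; mem=67
  op16 P2: load  L0 → I/S/S on L0; bus (none); mem=80
  op17 P0: load  L1 → M/I/I on L1; bus (none); mem=67
  op18 P2: load  L1 → S/I/S on L1; bus BusRd Flush; mem=26
  op19 P0: load  L1 → S/I/S on L1; bus (none); mem=26
  op20 P0: load  L0 → S/S/S on L0; bus BusRd; mem=80
  op21 P2: load  L0 → S/S/S on L0; bus (none); mem=80
  op22 P2: load  L2 → S/I/S on L2; bus BusRd Flush; mem=23
  op23 P2: load  L1 → S/I/S on L1; bus (none); mem=26
  op24 P0: load  L1 → S/I/S on L1; bus (none); mem=26

memory[L1] = 26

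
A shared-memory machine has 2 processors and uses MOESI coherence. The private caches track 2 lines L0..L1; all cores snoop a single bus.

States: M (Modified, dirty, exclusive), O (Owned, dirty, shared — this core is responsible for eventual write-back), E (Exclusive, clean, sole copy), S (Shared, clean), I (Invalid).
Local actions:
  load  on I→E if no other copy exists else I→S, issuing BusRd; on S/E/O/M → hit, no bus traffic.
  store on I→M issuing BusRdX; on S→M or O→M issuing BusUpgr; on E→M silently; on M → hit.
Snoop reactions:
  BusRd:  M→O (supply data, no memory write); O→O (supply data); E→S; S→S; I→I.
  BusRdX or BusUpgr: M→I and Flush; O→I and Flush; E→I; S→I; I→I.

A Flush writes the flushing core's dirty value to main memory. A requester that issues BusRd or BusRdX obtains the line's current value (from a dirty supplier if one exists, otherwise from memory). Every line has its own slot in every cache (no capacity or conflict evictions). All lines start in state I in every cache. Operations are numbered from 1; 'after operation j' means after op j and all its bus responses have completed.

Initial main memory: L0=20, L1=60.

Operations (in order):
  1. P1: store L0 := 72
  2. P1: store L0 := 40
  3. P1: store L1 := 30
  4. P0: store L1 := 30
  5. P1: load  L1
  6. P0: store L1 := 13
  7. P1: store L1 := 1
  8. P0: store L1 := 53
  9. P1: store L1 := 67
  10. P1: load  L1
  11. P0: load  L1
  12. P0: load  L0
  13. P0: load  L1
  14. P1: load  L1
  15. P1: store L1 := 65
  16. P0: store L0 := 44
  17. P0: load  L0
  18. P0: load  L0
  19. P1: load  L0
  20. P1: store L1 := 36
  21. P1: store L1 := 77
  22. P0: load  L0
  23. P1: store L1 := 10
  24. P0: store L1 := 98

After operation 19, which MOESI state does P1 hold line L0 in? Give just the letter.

state = S

step 1: P1: store L0 := 72  ⟶  IM  (L0)  txn=BusRdX  M[L0]=20
step 2: P1: store L0 := 40  ⟶  IM  (L0)  txn=∅  M[L0]=20
step 3: P1: store L1 := 30  ⟶  IM  (L1)  txn=BusRdX  M[L1]=60
step 4: P0: store L1 := 30  ⟶  MI  (L1)  txn=BusRdX+Flush  M[L1]=30
step 5: P1: load  L1  ⟶  OS  (L1)  txn=BusRd  M[L1]=30
step 6: P0: store L1 := 13  ⟶  MI  (L1)  txn=BusUpgr  M[L1]=30
step 7: P1: store L1 := 1  ⟶  IM  (L1)  txn=BusRdX+Flush  M[L1]=13
step 8: P0: store L1 := 53  ⟶  MI  (L1)  txn=BusRdX+Flush  M[L1]=1
step 9: P1: store L1 := 67  ⟶  IM  (L1)  txn=BusRdX+Flush  M[L1]=53
step 10: P1: load  L1  ⟶  IM  (L1)  txn=∅  M[L1]=53
step 11: P0: load  L1  ⟶  SO  (L1)  txn=BusRd  M[L1]=53
step 12: P0: load  L0  ⟶  SO  (L0)  txn=BusRd  M[L0]=20
step 13: P0: load  L1  ⟶  SO  (L1)  txn=∅  M[L1]=53
step 14: P1: load  L1  ⟶  SO  (L1)  txn=∅  M[L1]=53
step 15: P1: store L1 := 65  ⟶  IM  (L1)  txn=BusUpgr  M[L1]=53
step 16: P0: store L0 := 44  ⟶  MI  (L0)  txn=BusUpgr+Flush  M[L0]=40
step 17: P0: load  L0  ⟶  MI  (L0)  txn=∅  M[L0]=40
step 18: P0: load  L0  ⟶  MI  (L0)  txn=∅  M[L0]=40
step 19: P1: load  L0  ⟶  OS  (L0)  txn=BusRd  M[L0]=40
step 20: P1: store L1 := 36  ⟶  IM  (L1)  txn=∅  M[L1]=53
step 21: P1: store L1 := 77  ⟶  IM  (L1)  txn=∅  M[L1]=53
step 22: P0: load  L0  ⟶  OS  (L0)  txn=∅  M[L0]=40
step 23: P1: store L1 := 10  ⟶  IM  (L1)  txn=∅  M[L1]=53
step 24: P0: store L1 := 98  ⟶  MI  (L1)  txn=BusRdX+Flush  M[L1]=10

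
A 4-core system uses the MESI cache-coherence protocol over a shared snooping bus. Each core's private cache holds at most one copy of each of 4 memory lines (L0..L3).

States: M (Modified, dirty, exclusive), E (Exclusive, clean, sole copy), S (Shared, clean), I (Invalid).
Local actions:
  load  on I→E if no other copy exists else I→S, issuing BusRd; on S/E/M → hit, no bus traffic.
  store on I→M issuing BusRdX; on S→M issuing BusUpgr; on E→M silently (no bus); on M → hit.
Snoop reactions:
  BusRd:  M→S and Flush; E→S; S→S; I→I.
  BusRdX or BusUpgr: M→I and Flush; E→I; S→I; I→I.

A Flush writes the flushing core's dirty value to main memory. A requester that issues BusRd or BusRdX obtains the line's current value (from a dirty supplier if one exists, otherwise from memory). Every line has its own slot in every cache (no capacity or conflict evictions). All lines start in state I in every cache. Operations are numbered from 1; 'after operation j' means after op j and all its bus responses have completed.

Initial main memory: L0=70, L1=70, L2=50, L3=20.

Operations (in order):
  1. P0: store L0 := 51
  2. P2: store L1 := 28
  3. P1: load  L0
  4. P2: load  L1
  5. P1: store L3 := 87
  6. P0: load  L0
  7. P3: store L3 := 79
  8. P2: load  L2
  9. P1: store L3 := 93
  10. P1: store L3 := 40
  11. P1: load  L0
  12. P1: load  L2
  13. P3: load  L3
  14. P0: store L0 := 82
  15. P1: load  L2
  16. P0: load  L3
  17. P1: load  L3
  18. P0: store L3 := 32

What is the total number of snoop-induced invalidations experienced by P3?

[1] P0: store L0 := 51 | P0:M(51), P1:I, P2:I, P3:I | bus: BusRdX
[2] P2: store L1 := 28 | P0:I, P1:I, P2:M(28), P3:I | bus: BusRdX
[3] P1: load  L0 | P0:S(51), P1:S(51), P2:I, P3:I | bus: BusRd,Flush
[4] P2: load  L1 | P0:I, P1:I, P2:M(28), P3:I | bus: none
[5] P1: store L3 := 87 | P0:I, P1:M(87), P2:I, P3:I | bus: BusRdX
[6] P0: load  L0 | P0:S(51), P1:S(51), P2:I, P3:I | bus: none
[7] P3: store L3 := 79 | P0:I, P1:I, P2:I, P3:M(79) | bus: BusRdX,Flush
[8] P2: load  L2 | P0:I, P1:I, P2:E(50), P3:I | bus: BusRd
[9] P1: store L3 := 93 | P0:I, P1:M(93), P2:I, P3:I | bus: BusRdX,Flush
[10] P1: store L3 := 40 | P0:I, P1:M(40), P2:I, P3:I | bus: none
[11] P1: load  L0 | P0:S(51), P1:S(51), P2:I, P3:I | bus: none
[12] P1: load  L2 | P0:I, P1:S(50), P2:S(50), P3:I | bus: BusRd
[13] P3: load  L3 | P0:I, P1:S(40), P2:I, P3:S(40) | bus: BusRd,Flush
[14] P0: store L0 := 82 | P0:M(82), P1:I, P2:I, P3:I | bus: BusUpgr
[15] P1: load  L2 | P0:I, P1:S(50), P2:S(50), P3:I | bus: none
[16] P0: load  L3 | P0:S(40), P1:S(40), P2:I, P3:S(40) | bus: BusRd
[17] P1: load  L3 | P0:S(40), P1:S(40), P2:I, P3:S(40) | bus: none
[18] P0: store L3 := 32 | P0:M(32), P1:I, P2:I, P3:I | bus: BusUpgr

invalidations = 2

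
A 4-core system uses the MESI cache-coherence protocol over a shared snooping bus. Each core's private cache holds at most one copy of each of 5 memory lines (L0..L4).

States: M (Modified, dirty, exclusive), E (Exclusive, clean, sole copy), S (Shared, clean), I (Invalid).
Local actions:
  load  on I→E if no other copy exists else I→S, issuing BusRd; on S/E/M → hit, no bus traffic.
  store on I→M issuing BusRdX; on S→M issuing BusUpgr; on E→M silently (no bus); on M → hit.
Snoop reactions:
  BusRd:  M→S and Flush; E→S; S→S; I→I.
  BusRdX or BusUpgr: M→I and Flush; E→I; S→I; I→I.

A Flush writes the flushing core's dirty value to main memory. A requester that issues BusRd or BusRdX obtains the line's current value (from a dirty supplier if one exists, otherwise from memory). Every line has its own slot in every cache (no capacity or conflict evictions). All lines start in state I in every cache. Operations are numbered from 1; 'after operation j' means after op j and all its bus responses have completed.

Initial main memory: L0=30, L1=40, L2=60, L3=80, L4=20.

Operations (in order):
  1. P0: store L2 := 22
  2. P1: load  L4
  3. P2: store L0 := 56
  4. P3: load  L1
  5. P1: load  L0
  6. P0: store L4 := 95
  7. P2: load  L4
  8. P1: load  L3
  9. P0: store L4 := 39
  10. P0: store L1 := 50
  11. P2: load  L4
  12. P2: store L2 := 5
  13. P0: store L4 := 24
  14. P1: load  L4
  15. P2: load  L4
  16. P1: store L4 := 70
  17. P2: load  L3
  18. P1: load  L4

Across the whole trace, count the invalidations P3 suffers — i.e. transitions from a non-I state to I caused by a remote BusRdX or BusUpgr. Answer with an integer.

invalidations = 1

step 1: P0: store L2 := 22  ⟶  MIII  (L2)  txn=BusRdX  M[L2]=60
step 2: P1: load  L4  ⟶  IEII  (L4)  txn=BusRd  M[L4]=20
step 3: P2: store L0 := 56  ⟶  IIMI  (L0)  txn=BusRdX  M[L0]=30
step 4: P3: load  L1  ⟶  IIIE  (L1)  txn=BusRd  M[L1]=40
step 5: P1: load  L0  ⟶  ISSI  (L0)  txn=BusRd+Flush  M[L0]=56
step 6: P0: store L4 := 95  ⟶  MIII  (L4)  txn=BusRdX  M[L4]=20
step 7: P2: load  L4  ⟶  SISI  (L4)  txn=BusRd+Flush  M[L4]=95
step 8: P1: load  L3  ⟶  IEII  (L3)  txn=BusRd  M[L3]=80
step 9: P0: store L4 := 39  ⟶  MIII  (L4)  txn=BusUpgr  M[L4]=95
step 10: P0: store L1 := 50  ⟶  MIII  (L1)  txn=BusRdX  M[L1]=40
step 11: P2: load  L4  ⟶  SISI  (L4)  txn=BusRd+Flush  M[L4]=39
step 12: P2: store L2 := 5  ⟶  IIMI  (L2)  txn=BusRdX+Flush  M[L2]=22
step 13: P0: store L4 := 24  ⟶  MIII  (L4)  txn=BusUpgr  M[L4]=39
step 14: P1: load  L4  ⟶  SSII  (L4)  txn=BusRd+Flush  M[L4]=24
step 15: P2: load  L4  ⟶  SSSI  (L4)  txn=BusRd  M[L4]=24
step 16: P1: store L4 := 70  ⟶  IMII  (L4)  txn=BusUpgr  M[L4]=24
step 17: P2: load  L3  ⟶  ISSI  (L3)  txn=BusRd  M[L3]=80
step 18: P1: load  L4  ⟶  IMII  (L4)  txn=∅  M[L4]=24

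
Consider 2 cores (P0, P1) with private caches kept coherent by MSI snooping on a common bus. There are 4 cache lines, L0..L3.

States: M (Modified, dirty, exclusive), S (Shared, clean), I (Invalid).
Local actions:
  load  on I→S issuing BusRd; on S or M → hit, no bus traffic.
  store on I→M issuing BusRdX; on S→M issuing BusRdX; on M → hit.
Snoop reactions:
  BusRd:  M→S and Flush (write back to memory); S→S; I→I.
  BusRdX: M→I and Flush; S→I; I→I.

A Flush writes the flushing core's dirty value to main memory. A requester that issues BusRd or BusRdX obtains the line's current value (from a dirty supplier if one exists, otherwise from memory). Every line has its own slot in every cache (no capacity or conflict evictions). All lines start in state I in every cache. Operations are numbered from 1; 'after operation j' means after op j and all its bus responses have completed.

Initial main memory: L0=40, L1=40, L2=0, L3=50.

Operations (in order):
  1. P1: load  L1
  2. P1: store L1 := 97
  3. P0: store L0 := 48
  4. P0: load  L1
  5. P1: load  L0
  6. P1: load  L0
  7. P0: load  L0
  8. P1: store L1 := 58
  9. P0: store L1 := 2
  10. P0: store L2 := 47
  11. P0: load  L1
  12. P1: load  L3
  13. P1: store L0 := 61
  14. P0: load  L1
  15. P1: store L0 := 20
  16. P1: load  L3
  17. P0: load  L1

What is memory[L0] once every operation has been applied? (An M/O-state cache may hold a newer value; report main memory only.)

memory[L0] = 48

  op1 P1: load  L1 → I/S on L1; bus BusRd; mem=40
  op2 P1: store L1 := 97 → I/M on L1; bus BusRdX; mem=40
  op3 P0: store L0 := 48 → M/I on L0; bus BusRdX; mem=40
  op4 P0: load  L1 → S/S on L1; bus BusRd Flush; mem=97
  op5 P1: load  L0 → S/S on L0; bus BusRd Flush; mem=48
  op6 P1: load  L0 → S/S on L0; bus (none); mem=48
  op7 P0: load  L0 → S/S on L0; bus (none); mem=48
  op8 P1: store L1 := 58 → I/M on L1; bus BusRdX; mem=97
  op9 P0: store L1 := 2 → M/I on L1; bus BusRdX Flush; mem=58
  op10 P0: store L2 := 47 → M/I on L2; bus BusRdX; mem=0
  op11 P0: load  L1 → M/I on L1; bus (none); mem=58
  op12 P1: load  L3 → I/S on L3; bus BusRd; mem=50
  op13 P1: store L0 := 61 → I/M on L0; bus BusRdX; mem=48
  op14 P0: load  L1 → M/I on L1; bus (none); mem=58
  op15 P1: store L0 := 20 → I/M on L0; bus (none); mem=48
  op16 P1: load  L3 → I/S on L3; bus (none); mem=50
  op17 P0: load  L1 → M/I on L1; bus (none); mem=58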